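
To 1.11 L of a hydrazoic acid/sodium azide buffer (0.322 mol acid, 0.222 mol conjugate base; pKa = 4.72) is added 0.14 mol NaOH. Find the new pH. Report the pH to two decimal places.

After neutralization: n(HN3) = 0.182 mol, n(N3-) = 0.362 mol.
Henderson–Hasselbalch with mole ratio 0.362/0.182: pH = 4.72 + (+0.299)

pH = 5.02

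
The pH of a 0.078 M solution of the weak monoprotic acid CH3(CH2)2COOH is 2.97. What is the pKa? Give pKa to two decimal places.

[H+] = 10^(-2.97) = 1.07 × 10^-3 M
At equilibrium [HA] = 0.078 − 1.07 × 10^-3 = 7.69 × 10^-2 M
Ka = [H+][A-]/[HA] = (1.07 × 10^-3)² / 7.69 × 10^-2 = 1.49 × 10^-5
pKa = -log(1.49 × 10^-5) = 4.83

pKa = 4.83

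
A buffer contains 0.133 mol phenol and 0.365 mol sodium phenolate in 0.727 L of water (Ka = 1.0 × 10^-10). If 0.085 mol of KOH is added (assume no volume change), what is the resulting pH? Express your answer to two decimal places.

pH = 10.97

OH- converts C6H5OH to C6H5O-: C6H5OH → 0.048 mol, C6H5O- → 0.45 mol.
pKa = −log(1.0 × 10^-10) = 10.000
Henderson–Hasselbalch with mole ratio 0.45/0.048: pH = 10.000 + (+0.972)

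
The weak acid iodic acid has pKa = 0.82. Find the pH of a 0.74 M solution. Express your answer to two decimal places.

pH = 0.57

HIO3 ⇌ IO3- + H+
Ka = 10^(−0.82) = 1.51 × 10^-1
Ka = [H+]²/(0.74 − [H+]) = 1.51 × 10^-1
[H+] is not negligible relative to C₀; solve [H+]² + 0.151·[H+] − 0.112 = 0.
[H+] = (−Ka + √(Ka² + 4·Ka·C₀))/2 = 2.67 × 10^-1 M
pH = −log(2.67 × 10^-1) = 0.57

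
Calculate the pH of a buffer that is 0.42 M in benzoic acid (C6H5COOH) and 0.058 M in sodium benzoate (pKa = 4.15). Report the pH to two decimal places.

pH = 3.29

Using pH = pKa + log([base]/[acid]) with [base]/[acid] = 0.058/0.42:
pH = 4.15 + (-0.860) = 3.29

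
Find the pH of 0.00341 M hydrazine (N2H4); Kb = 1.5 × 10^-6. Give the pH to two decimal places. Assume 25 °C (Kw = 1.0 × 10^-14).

N2H4 + H2O ⇌ N2H5+ + OH-
Kb = [OH-]²/(0.00341 − [OH-]) = 1.5 × 10^-6
Assume [OH-] ≪ 0.00341: [OH-] ≈ √(1.5 × 10^-6 × 0.00341) = 7.15 × 10^-5 M
Check: 2.1% ionized — well under 5%, approximation valid.
pOH = −log(7.15 × 10^-5) = 4.15; pH = 14.00 − 4.15 = 9.85

pH = 9.85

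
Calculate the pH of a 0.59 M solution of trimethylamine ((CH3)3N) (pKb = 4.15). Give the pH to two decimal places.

pH = 11.81

(CH3)3N + H2O ⇌ (CH3)3NH+ + OH-
Kb = 10^(−4.15) = 7.08 × 10^-5
Let x = [OH-] at equilibrium. Kb = x²/(0.59 − x).
Neglecting x in the denominator: x = √(7.08 × 10^-5 × 0.59) = 6.46 × 10^-3 M
pOH = 2.19, so pH = 14.00 − pOH = 11.81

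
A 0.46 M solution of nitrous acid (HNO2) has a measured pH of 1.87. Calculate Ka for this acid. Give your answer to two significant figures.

[H+] = 10^(-1.87) = 1.35 × 10^-2 M
At equilibrium [HA] = 0.46 − 1.35 × 10^-2 = 4.47 × 10^-1 M
Ka = [H+][A-]/[HA] = (1.35 × 10^-2)² / 4.47 × 10^-1 = 4.1 × 10^-4

Ka = 4.1 × 10^-4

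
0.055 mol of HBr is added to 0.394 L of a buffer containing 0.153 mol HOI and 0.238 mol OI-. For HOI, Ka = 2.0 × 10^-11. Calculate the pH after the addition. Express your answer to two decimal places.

pH = 10.64

After neutralization: n(HOI) = 0.208 mol, n(OI-) = 0.183 mol.
pKa = −log(2.0 × 10^-11) = 10.699
pH = pKa + log([A⁻]/[HA]) = 10.699 + log(0.183/0.208) = 10.699 -0.056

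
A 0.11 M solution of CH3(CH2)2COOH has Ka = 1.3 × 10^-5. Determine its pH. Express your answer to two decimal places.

CH3(CH2)2COOH ⇌ CH3(CH2)2COO- + H+
Ka = x²/(0.11 − x) = 1.3 × 10^-5
Assume x ≪ 0.11: x ≈ √(1.3 × 10^-5 × 0.11) = 1.20 × 10^-3 M
(x/C₀ = 1.1% < 5%, so the approximation holds.)
pH = −log[H+] = −log(1.20 × 10^-3) = 2.92

pH = 2.92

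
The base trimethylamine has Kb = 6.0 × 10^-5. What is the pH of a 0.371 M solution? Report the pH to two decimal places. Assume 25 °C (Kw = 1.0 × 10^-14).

(CH3)3N + H2O ⇌ (CH3)3NH+ + OH-
From the ICE table, Kb = [OH-]²/(0.371 − [OH-]) = 6.0 × 10^-5.
Neglecting [OH-] in the denominator: [OH-] = √(6.0 × 10^-5 × 0.371) = 4.72 × 10^-3 M
pOH = −log(4.72 × 10^-3) = 2.33; pH = 14.00 − 2.33 = 11.67

pH = 11.67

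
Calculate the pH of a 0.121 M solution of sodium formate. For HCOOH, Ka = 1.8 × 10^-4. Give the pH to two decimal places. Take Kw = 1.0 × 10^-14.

HCOO- is the conjugate base of the weak acid HCOOH.
Kb = Kw/Ka = 1.0×10^-14 / 1.8 × 10^-4 = 5.56 × 10^-11
Let x = [OH-] at equilibrium. Kb = x²/(0.121 − x).
Assume x ≪ 0.121: x ≈ √(5.56 × 10^-11 × 0.121) = 2.59 × 10^-6 M
pOH = −log(2.59 × 10^-6) = 5.59; pH = 14.00 − 5.59 = 8.41

pH = 8.41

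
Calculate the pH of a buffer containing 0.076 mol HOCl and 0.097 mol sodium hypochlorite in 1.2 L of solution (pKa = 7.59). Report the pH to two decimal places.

pH = pKa + log([A⁻]/[HA]) = 7.59 + log(0.097/0.076)
pH = 7.59 + (+0.106) = 7.70

pH = 7.70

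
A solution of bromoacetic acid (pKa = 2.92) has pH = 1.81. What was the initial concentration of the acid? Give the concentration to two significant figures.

[H+] = 10^(-1.81) = 1.55 × 10^-2 M = x
Ka = 10^(−2.92) = 1.20 × 10^-3
Ka = x²/(C₀ − x) ⇒ C₀ = x + x²/Ka
C₀ = 1.55 × 10^-2 + (1.55 × 10^-2)²/(1.20 × 10^-3) = 2.16 × 10^-1 M

C₀ = 2.2 × 10^-1 M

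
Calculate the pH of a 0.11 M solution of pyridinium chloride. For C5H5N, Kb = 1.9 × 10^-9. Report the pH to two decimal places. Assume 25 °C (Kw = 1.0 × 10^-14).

pH = 3.12

C5H5NH+ is the conjugate acid of the weak base C5H5N.
Ka = Kw/Kb = 1.0×10^-14 / 1.9 × 10^-9 = 5.26 × 10^-6
Let x = [H+] at equilibrium. Ka = x²/(0.11 − x).
Assume x ≪ 0.11: x ≈ √(5.26 × 10^-6 × 0.11) = 7.61 × 10^-4 M
pH = −log[H+] = −log(7.61 × 10^-4) = 3.12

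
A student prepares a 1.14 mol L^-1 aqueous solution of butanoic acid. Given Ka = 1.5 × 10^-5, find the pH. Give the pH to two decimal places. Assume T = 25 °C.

CH3(CH2)2COOH ⇌ CH3(CH2)2COO- + H+
From the ICE table, Ka = [H+]²/(1.14 − [H+]) = 1.5 × 10^-5.
Since Ka ≪ C₀, [H+] ≈ √(Ka·C₀) = 4.14 × 10^-3 M.
([H+]/C₀ = 0.36% < 5%, so the approximation holds.)
pH = −log[H+] = −log(4.14 × 10^-3) = 2.38

pH = 2.38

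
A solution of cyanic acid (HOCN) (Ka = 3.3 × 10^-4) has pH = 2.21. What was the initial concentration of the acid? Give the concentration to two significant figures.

C₀ = 1.2 × 10^-1 M

[H+] = 10^(-2.21) = 6.17 × 10^-3 M = x
Ka = x²/(C₀ − x) ⇒ C₀ = x + x²/Ka
C₀ = 6.17 × 10^-3 + (6.17 × 10^-3)²/(3.3 × 10^-4) = 1.22 × 10^-1 M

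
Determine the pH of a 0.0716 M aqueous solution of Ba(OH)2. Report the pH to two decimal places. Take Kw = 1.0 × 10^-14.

pH = 13.16

Ba(OH)2 is a strong base (each formula unit releases 2 OH-); [OH-] = 0.143 M.
pOH = -log(0.143) = 0.84
pH = 14.00 - 0.84 = 13.16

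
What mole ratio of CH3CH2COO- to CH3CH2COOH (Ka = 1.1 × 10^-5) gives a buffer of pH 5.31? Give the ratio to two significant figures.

pKa = -log(1.1 × 10^-5) = 4.959
pH = pKa + log(r) ⇒ log(r) = 5.31 − 4.959 = +0.351
r = [CH3CH2COO-]/[CH3CH2COOH] = 10^(+0.351) = 2.24

ratio = 2.2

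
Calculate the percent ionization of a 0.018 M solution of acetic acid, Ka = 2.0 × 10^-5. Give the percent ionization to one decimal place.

CH3COOH ⇌ CH3COO- + H+; let x = [H+] at equilibrium.
x ≈ √(Ka·C₀) = √(2.0 × 10^-5 × 0.018) = 6.00 × 10^-4 M
Fraction ionized = 6.00 × 10^-4 / 0.018 = 0.0333 → 3.3%

3.3%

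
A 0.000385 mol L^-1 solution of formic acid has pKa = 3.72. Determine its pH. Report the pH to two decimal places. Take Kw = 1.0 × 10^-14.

pH = 3.72

HCOOH ⇌ HCOO- + H+
Ka = 10^(−3.72) = 1.91 × 10^-4
From the ICE table, Ka = [H+]²/(0.000385 − [H+]) = 1.91 × 10^-4.
[H+] is not negligible relative to C₀; solve [H+]² + 0.000191·[H+] − 7.35e-08 = 0.
[H+] = [−0.000191 + √(0.000191² + 2.94e-07)]/2 = 1.92 × 10^-4 M
pH = −log[H+] = −log(1.92 × 10^-4) = 3.72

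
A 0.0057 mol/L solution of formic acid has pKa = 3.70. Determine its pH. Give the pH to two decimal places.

HCOOH ⇌ HCOO- + H+
Ka = 10^(−3.70) = 2.00 × 10^-4
From the ICE table, Ka = [H+]²/(0.0057 − [H+]) = 2.00 × 10^-4.
Here C₀/Ka ≈ 28.5, so the small-[H+] approximation fails. Use the quadratic:
[H+] = [−0.0002 + √(0.0002² + 4.56e-06)]/2 = 9.72 × 10^-4 M
pH = −log[H+] = −log(9.72 × 10^-4) = 3.01

pH = 3.01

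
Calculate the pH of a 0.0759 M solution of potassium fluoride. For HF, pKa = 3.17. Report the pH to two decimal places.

F- is the conjugate base of the weak acid HF.
Ka = 10^(−3.17) = 6.76 × 10^-4
Kb = Kw/Ka = 1.0×10^-14 / 6.76 × 10^-4 = 1.48 × 10^-11
From the ICE table, Kb = x²/(0.0759 − x) = 1.48 × 10^-11.
Since Kb ≪ C₀, x ≈ √(Kb·C₀) = 1.06 × 10^-6 M.
pOH = −log(1.06 × 10^-6) = 5.97; pH = 14.00 − 5.97 = 8.03

pH = 8.03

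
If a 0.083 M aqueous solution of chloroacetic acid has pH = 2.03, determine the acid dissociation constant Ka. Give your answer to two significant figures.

[H+] = 10^(-2.03) = 9.33 × 10^-3 M
At equilibrium [HA] = 0.083 − 9.33 × 10^-3 = 7.37 × 10^-2 M
Ka = [H+][A-]/[HA] = (9.33 × 10^-3)² / 7.37 × 10^-2 = 1.2 × 10^-3

Ka = 1.2 × 10^-3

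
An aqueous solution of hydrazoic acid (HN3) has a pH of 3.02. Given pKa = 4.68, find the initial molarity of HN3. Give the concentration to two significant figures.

[H+] = 10^(-3.02) = 9.55 × 10^-4 M = x
Ka = 10^(−4.68) = 2.09 × 10^-5
Ka = x²/(C₀ − x) ⇒ C₀ = x + x²/Ka
C₀ = 9.55 × 10^-4 + (9.55 × 10^-4)²/(2.09 × 10^-5) = 4.46 × 10^-2 M

C₀ = 4.5 × 10^-2 M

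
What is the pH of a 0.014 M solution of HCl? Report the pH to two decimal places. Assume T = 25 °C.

pH = 1.85

HCl is a strong acid and dissociates completely, so [H+] = 0.014 M.
pH = -log(0.014) = 1.85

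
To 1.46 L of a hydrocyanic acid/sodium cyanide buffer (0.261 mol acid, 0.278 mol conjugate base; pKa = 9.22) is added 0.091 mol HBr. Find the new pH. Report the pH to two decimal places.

pH = 8.95

After neutralization: n(HCN) = 0.352 mol, n(CN-) = 0.187 mol.
Henderson–Hasselbalch with mole ratio 0.187/0.352: pH = 9.22 + (-0.275)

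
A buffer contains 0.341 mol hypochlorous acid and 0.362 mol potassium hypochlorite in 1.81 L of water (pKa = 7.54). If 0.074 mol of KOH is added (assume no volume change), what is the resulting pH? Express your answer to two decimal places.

After neutralization: n(HOCl) = 0.267 mol, n(OCl-) = 0.436 mol.
pH = pKa + log([A⁻]/[HA]) = 7.54 + log(0.436/0.267) = 7.54 +0.213

pH = 7.75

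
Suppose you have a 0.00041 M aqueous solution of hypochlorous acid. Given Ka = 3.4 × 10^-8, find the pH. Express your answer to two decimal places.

HOCl ⇌ OCl- + H+
Ka = x²/(0.00041 − x) = 3.4 × 10^-8
Since Ka ≪ C₀, x ≈ √(Ka·C₀) = 3.73 × 10^-6 M.
pH = −log[H+] = −log(3.73 × 10^-6) = 5.43

pH = 5.43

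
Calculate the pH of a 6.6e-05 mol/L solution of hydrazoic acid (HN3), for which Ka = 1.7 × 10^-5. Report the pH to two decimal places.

HN3 ⇌ N3- + H+
From the ICE table, Ka = x²/(6.6e-05 − x) = 1.7 × 10^-5.
The 5% rule fails; solving x² + Ka·x − Ka·C₀ = 0 exactly:
x = [−1.7e-05 + √(1.7e-05² + 4.49e-09)]/2 = 2.61 × 10^-5 M
pH = −log[H+] = −log(2.61 × 10^-5) = 4.58

pH = 4.58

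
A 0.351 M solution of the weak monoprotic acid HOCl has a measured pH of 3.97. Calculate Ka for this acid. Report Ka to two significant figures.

Ka = 3.3 × 10^-8

[H+] = 10^(-3.97) = 1.07 × 10^-4 M
At equilibrium [HA] = 0.351 − 1.07 × 10^-4 = 3.51 × 10^-1 M
Ka = [H+][A-]/[HA] = (1.07 × 10^-4)² / 3.51 × 10^-1 = 3.3 × 10^-8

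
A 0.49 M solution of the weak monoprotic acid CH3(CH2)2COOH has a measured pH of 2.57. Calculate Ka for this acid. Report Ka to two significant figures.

Ka = 1.5 × 10^-5

[H+] = 10^(-2.57) = 2.69 × 10^-3 M
At equilibrium [HA] = 0.49 − 2.69 × 10^-3 = 4.87 × 10^-1 M
Ka = [H+][A-]/[HA] = (2.69 × 10^-3)² / 4.87 × 10^-1 = 1.5 × 10^-5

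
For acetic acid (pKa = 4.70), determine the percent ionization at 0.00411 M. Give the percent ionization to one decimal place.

CH3COOH ⇌ CH3COO- + H+; let x = [H+] at equilibrium.
Ka = 10^(−4.70) = 2.00 × 10^-5
Ka = x²/(C₀ − x); solving the quadratic gives x = 2.77 × 10^-4 M.
% ionization = x/C₀ × 100% = 2.77 × 10^-4/0.00411 × 100% = 6.7%

6.7%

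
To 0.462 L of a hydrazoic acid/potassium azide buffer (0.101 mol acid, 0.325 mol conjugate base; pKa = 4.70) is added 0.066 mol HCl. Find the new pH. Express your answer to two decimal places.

After neutralization: n(HN3) = 0.167 mol, n(N3-) = 0.259 mol.
pH = pKa + log([A⁻]/[HA]) = 4.70 + log(0.259/0.167) = 4.70 +0.191

pH = 4.89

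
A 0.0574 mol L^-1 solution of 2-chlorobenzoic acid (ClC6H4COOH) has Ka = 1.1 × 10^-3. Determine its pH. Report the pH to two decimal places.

ClC6H4COOH ⇌ ClC6H4COO- + H+
Ka = [H+]²/(0.0574 − [H+]) = 1.1 × 10^-3
[H+] is not negligible relative to C₀; solve [H+]² + 0.0011·[H+] − 6.31e-05 = 0.
[H+] = [−0.0011 + √(0.0011² + 0.000253)]/2 = 7.42 × 10^-3 M
pH = −log(7.42 × 10^-3) = 2.13

pH = 2.13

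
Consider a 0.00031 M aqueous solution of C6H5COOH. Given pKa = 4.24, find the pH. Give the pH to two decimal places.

C6H5COOH ⇌ C6H5COO- + H+
Ka = 10^(−4.24) = 5.75 × 10^-5
From the ICE table, Ka = [H+]²/(0.00031 − [H+]) = 5.75 × 10^-5.
[H+] is not negligible relative to C₀; solve [H+]² + 5.75e-05·[H+] − 1.78e-08 = 0.
[H+] = [−5.75e-05 + √(5.75e-05² + 7.13e-08)]/2 = 1.08 × 10^-4 M
pH = −log[H+] = −log(1.08 × 10^-4) = 3.97

pH = 3.97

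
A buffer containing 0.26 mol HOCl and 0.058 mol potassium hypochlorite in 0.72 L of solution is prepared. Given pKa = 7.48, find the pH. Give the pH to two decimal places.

pH = 6.83

Henderson–Hasselbalch: pH = pKa + log([OCl-]/[HOCl]) = 7.48 + log(0.058/0.26)
pH = 7.48 + (-0.652) = 6.83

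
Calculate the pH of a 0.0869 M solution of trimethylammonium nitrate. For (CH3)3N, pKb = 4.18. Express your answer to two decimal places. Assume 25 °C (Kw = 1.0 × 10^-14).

(CH3)3NH+ is the conjugate acid of the weak base (CH3)3N.
Kb = 10^(−4.18) = 6.61 × 10^-5
Ka = Kw/Kb = 1.0×10^-14 / 6.61 × 10^-5 = 1.51 × 10^-10
Ka = [H+]²/(0.0869 − [H+]) = 1.51 × 10^-10
Assume [H+] ≪ 0.0869: [H+] ≈ √(1.51 × 10^-10 × 0.0869) = 3.62 × 10^-6 M
([H+]/C₀ = 0.0042% < 5%, so the approximation holds.)
pH = −log(3.62 × 10^-6) = 5.44

pH = 5.44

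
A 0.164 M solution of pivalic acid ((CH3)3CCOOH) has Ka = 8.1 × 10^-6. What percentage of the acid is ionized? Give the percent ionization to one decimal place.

(CH3)3CCOOH ⇌ (CH3)3CCOO- + H+; let x = [H+] at equilibrium.
x ≈ √(Ka·C₀) = √(8.1 × 10^-6 × 0.164) = 1.15 × 10^-3 M
% ionization = x/C₀ × 100% = 1.15 × 10^-3/0.164 × 100% = 0.7%

0.7%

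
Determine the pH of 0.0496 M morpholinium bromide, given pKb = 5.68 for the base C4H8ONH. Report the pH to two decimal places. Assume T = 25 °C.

C4H8ONH2+ is the conjugate acid of the weak base C4H8ONH.
Kb = 10^(−5.68) = 2.09 × 10^-6
Ka = Kw/Kb = 1.0×10^-14 / 2.09 × 10^-6 = 4.78 × 10^-9
From the ICE table, Ka = x²/(0.0496 − x) = 4.78 × 10^-9.
Assume x ≪ 0.0496: x ≈ √(4.78 × 10^-9 × 0.0496) = 1.54 × 10^-5 M
pH = −log(1.54 × 10^-5) = 4.81

pH = 4.81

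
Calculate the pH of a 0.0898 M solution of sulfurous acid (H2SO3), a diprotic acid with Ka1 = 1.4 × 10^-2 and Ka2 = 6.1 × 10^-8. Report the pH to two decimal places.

pH = 1.54

Ka1 ≫ Ka2, so treat the first dissociation as the only significant source of H+.
Ka1 = x²/(0.0898 − x) = 1.4 × 10^-2
Solving the quadratic: x = (−Ka1 + √(Ka1² + 4·Ka1·C₀))/2 = 2.91 × 10^-2 M
pH = −log(2.91 × 10^-2) = 1.54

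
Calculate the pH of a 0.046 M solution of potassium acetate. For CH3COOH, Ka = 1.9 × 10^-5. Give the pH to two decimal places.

pH = 8.69

CH3COO- is the conjugate base of the weak acid CH3COOH.
Kb = Kw/Ka = 1.0×10^-14 / 1.9 × 10^-5 = 5.26 × 10^-10
Let x = [OH-] at equilibrium. Kb = x²/(0.046 − x).
Neglecting x in the denominator: x = √(5.26 × 10^-10 × 0.046) = 4.92 × 10^-6 M
Check: 0.011% ionized — well under 5%, approximation valid.
pOH = 5.31, so pH = 14.00 − pOH = 8.69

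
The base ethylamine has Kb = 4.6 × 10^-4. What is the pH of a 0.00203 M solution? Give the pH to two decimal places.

C2H5NH2 + H2O ⇌ C2H5NH3+ + OH-
From the ICE table, Kb = [OH-]²/(0.00203 − [OH-]) = 4.6 × 10^-4.
[OH-] is not negligible relative to C₀; solve [OH-]² + 0.00046·[OH-] − 9.34e-07 = 0.
[OH-] = [−0.00046 + √(0.00046² + 3.74e-06)]/2 = 7.63 × 10^-4 M
pOH = −log(7.63 × 10^-4) = 3.12; pH = 14.00 − 3.12 = 10.88

pH = 10.88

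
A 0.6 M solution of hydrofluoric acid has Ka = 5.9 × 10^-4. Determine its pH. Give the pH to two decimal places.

HF ⇌ F- + H+
From the ICE table, Ka = [H+]²/(0.6 − [H+]) = 5.9 × 10^-4.
Neglecting [H+] in the denominator: [H+] = √(5.9 × 10^-4 × 0.6) = 1.88 × 10^-2 M
Check: 3.1% ionized — well under 5%, approximation valid.
pH = −log(1.88 × 10^-2) = 1.73

pH = 1.73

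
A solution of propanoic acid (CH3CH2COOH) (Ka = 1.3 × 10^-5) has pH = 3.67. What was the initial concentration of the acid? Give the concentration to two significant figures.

C₀ = 3.7 × 10^-3 M

[H+] = 10^(-3.67) = 2.14 × 10^-4 M = x
Ka = x²/(C₀ − x) ⇒ C₀ = x + x²/Ka
C₀ = 2.14 × 10^-4 + (2.14 × 10^-4)²/(1.3 × 10^-5) = 3.74 × 10^-3 M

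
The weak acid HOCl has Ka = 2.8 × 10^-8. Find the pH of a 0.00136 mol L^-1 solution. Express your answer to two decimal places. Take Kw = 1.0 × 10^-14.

pH = 5.21

HOCl ⇌ OCl- + H+
From the ICE table, Ka = [H+]²/(0.00136 − [H+]) = 2.8 × 10^-8.
Assume [H+] ≪ 0.00136: [H+] ≈ √(2.8 × 10^-8 × 0.00136) = 6.17 × 10^-6 M
pH = −log[H+] = −log(6.17 × 10^-6) = 5.21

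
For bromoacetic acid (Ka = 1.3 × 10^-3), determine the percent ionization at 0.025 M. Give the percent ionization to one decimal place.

BrCH2COOH ⇌ BrCH2COO- + H+; let x = [H+] at equilibrium.
Solve x² + 0.0013x − 3.25e-05 = 0 → x = 5.09 × 10^-3 M
% ionization = x/C₀ × 100% = 5.09 × 10^-3/0.025 × 100% = 20.4%

20.4%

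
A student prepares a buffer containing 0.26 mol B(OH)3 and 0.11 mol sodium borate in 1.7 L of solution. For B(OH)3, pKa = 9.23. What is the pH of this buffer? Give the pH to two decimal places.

pH = 8.86

pH = pKa + log([A⁻]/[HA]) = 9.23 + log(0.11/0.26)
pH = 9.23 + (-0.374) = 8.86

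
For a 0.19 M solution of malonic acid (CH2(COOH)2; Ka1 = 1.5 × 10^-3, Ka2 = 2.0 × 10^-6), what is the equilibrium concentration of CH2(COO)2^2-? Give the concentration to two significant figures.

First ionization gives [H+] ≈ [CH2(COOH)COO-] = 1.61 × 10^-2 M.
Second step: Ka2 = [H+][CH2(COO)2^2-]/[CH2(COOH)COO-] ≈ [CH2(COO)2^2-] (since [H+] ≈ [CH2(COOH)COO-]).
So [CH2(COO)2^2-] ≈ Ka2.

2.0 × 10^-6 M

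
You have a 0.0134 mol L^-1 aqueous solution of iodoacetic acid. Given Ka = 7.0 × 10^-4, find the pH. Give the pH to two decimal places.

pH = 2.56

ICH2COOH ⇌ ICH2COO- + H+
Ka = [H+]²/(0.0134 − [H+]) = 7.0 × 10^-4
Here C₀/Ka ≈ 19.1, so the small-[H+] approximation fails. Use the quadratic:
[H+] = (−Ka + √(Ka² + 4·Ka·C₀))/2 = 2.73 × 10^-3 M
pH = −log[H+] = −log(2.73 × 10^-3) = 2.56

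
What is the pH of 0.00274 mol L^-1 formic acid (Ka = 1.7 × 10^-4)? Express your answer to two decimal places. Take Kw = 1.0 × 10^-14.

pH = 3.22

HCOOH ⇌ HCOO- + H+
Ka = [H+]²/(0.00274 − [H+]) = 1.7 × 10^-4
Here C₀/Ka ≈ 16.1, so the small-[H+] approximation fails. Use the quadratic:
[H+] = [−0.00017 + √(0.00017² + 1.86e-06)]/2 = 6.03 × 10^-4 M
pH = −log[H+] = −log(6.03 × 10^-4) = 3.22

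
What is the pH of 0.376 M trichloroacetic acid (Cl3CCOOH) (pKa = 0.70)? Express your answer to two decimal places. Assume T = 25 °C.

pH = 0.72

Cl3CCOOH ⇌ Cl3CCOO- + H+
Ka = 10^(−0.70) = 2.00 × 10^-1
From the ICE table, Ka = x²/(0.376 − x) = 2.00 × 10^-1.
x is not negligible relative to C₀; solve x² + 0.2·x − 0.0752 = 0.
x = (−Ka + √(Ka² + 4·Ka·C₀))/2 = 1.92 × 10^-1 M
pH = −log[H+] = −log(1.92 × 10^-1) = 0.72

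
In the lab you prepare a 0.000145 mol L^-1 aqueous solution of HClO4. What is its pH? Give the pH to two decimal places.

pH = 3.84

HClO4 is a strong acid and dissociates completely, so [H+] = 0.000145 M.
pH = -log(0.000145) = 3.84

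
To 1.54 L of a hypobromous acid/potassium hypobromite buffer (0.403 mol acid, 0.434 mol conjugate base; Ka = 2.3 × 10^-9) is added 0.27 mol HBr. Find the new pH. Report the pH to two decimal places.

Added H+ converts OBr- to HOBr: HOBr → 0.673 mol, OBr- → 0.164 mol.
pKa = −log(2.3 × 10^-9) = 8.638
Henderson–Hasselbalch with mole ratio 0.164/0.673: pH = 8.638 + (-0.613)

pH = 8.03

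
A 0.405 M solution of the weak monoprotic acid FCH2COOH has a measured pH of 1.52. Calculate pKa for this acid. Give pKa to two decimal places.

pKa = 2.61

[H+] = 10^(-1.52) = 3.02 × 10^-2 M
At equilibrium [HA] = 0.405 − 3.02 × 10^-2 = 3.75 × 10^-1 M
Ka = [H+][A-]/[HA] = (3.02 × 10^-2)² / 3.75 × 10^-1 = 2.43 × 10^-3
pKa = -log(2.43 × 10^-3) = 2.61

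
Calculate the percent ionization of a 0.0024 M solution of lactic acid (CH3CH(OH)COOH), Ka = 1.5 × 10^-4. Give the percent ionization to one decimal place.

CH3CH(OH)COOH ⇌ CH3CH(OH)COO- + H+; let x = [H+] at equilibrium.
Ka = x²/(C₀ − x); solving the quadratic gives x = 5.30 × 10^-4 M.
Fraction ionized = 5.30 × 10^-4 / 0.0024 = 0.2208 → 22.1%

22.1%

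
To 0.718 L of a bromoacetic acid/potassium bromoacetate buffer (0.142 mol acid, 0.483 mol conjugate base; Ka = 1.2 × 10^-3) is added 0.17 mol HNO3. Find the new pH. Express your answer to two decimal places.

pH = 2.92

After neutralization: n(BrCH2COOH) = 0.312 mol, n(BrCH2COO-) = 0.313 mol.
pKa = −log(1.2 × 10^-3) = 2.921
Henderson–Hasselbalch with mole ratio 0.313/0.312: pH = 2.921 + (+0.001)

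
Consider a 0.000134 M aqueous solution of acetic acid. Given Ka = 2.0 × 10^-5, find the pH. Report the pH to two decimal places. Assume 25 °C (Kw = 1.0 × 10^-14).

pH = 4.37

CH3COOH ⇌ CH3COO- + H+
From the ICE table, Ka = x²/(0.000134 − x) = 2.0 × 10^-5.
The 5% rule fails; solving x² + Ka·x − Ka·C₀ = 0 exactly:
x = [−2e-05 + √(2e-05² + 1.07e-08)]/2 = 4.27 × 10^-5 M
pH = −log[H+] = −log(4.27 × 10^-5) = 4.37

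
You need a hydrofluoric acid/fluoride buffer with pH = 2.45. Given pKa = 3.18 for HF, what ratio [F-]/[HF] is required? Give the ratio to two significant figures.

ratio = 0.19

pH = pKa + log(r) ⇒ log(r) = 2.45 − 3.18 = -0.73
r = [F-]/[HF] = 10^(-0.73) = 0.186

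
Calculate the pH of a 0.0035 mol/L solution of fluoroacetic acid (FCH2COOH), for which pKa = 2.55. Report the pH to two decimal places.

FCH2COOH ⇌ FCH2COO- + H+
Ka = 10^(−2.55) = 2.82 × 10^-3
Ka = x²/(0.0035 − x) = 2.82 × 10^-3
The 5% rule fails; solving x² + Ka·x − Ka·C₀ = 0 exactly:
x = [−0.00282 + √(0.00282² + 3.95e-05)]/2 = 2.03 × 10^-3 M
pH = −log[H+] = −log(2.03 × 10^-3) = 2.69

pH = 2.69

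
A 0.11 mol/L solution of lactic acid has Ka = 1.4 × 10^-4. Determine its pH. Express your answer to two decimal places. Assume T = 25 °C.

pH = 2.41

CH3CH(OH)COOH ⇌ CH3CH(OH)COO- + H+
Ka = [H+]²/(0.11 − [H+]) = 1.4 × 10^-4
Since Ka ≪ C₀, [H+] ≈ √(Ka·C₀) = 3.92 × 10^-3 M.
pH = −log(3.92 × 10^-3) = 2.41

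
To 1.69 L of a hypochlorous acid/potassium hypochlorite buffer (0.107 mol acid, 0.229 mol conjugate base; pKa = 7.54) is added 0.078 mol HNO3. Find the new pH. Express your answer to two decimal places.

pH = 7.45

After neutralization: n(HOCl) = 0.185 mol, n(OCl-) = 0.151 mol.
pH = pKa + log([A⁻]/[HA]) = 7.54 + log(0.151/0.185) = 7.54 -0.088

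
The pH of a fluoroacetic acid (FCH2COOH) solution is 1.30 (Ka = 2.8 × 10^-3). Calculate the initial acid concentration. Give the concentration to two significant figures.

[H+] = 10^(-1.30) = 5.01 × 10^-2 M = x
Ka = x²/(C₀ − x) ⇒ C₀ = x + x²/Ka
C₀ = 5.01 × 10^-2 + (5.01 × 10^-2)²/(2.8 × 10^-3) = 9.47 × 10^-1 M

C₀ = 9.5 × 10^-1 M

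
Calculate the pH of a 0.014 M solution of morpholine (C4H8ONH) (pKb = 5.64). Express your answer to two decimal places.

pH = 10.25

C4H8ONH + H2O ⇌ C4H8ONH2+ + OH-
Kb = 10^(−5.64) = 2.29 × 10^-6
From the ICE table, Kb = x²/(0.014 − x) = 2.29 × 10^-6.
Neglecting x in the denominator: x = √(2.29 × 10^-6 × 0.014) = 1.79 × 10^-4 M
pOH = 3.75, so pH = 14.00 − pOH = 10.25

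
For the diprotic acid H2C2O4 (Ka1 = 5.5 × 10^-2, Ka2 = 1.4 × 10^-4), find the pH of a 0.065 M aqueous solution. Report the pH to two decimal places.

Ka1 ≫ Ka2, so treat the first dissociation as the only significant source of H+.
Ka1 = x²/(0.065 − x) = 5.5 × 10^-2
Solving the quadratic: x = (−Ka1 + √(Ka1² + 4·Ka1·C₀))/2 = 3.83 × 10^-2 M
pH = −log(3.83 × 10^-2) = 1.42

pH = 1.42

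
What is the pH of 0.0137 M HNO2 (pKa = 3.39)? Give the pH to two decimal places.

HNO2 ⇌ NO2- + H+
Ka = 10^(−3.39) = 4.07 × 10^-4
Ka = [H+]²/(0.0137 − [H+]) = 4.07 × 10^-4
Here C₀/Ka ≈ 33.7, so the small-[H+] approximation fails. Use the quadratic:
[H+] = (−Ka + √(Ka² + 4·Ka·C₀))/2 = 2.17 × 10^-3 M
pH = −log(2.17 × 10^-3) = 2.66

pH = 2.66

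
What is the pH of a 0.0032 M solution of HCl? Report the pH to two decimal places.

HCl is a strong acid and dissociates completely, so [H+] = 0.0032 M.
pH = -log(0.0032) = 2.49

pH = 2.49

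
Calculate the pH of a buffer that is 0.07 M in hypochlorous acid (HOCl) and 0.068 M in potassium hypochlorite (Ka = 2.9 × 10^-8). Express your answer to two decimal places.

pKa = −log(2.9 × 10^-8) = 7.538
Henderson–Hasselbalch: pH = pKa + log([OCl-]/[HOCl]) = 7.538 + log(0.068/0.07)
pH = 7.538 + (-0.013) = 7.53

pH = 7.53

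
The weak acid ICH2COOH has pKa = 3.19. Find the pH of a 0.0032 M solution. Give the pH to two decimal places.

ICH2COOH ⇌ ICH2COO- + H+
Ka = 10^(−3.19) = 6.46 × 10^-4
Ka = [H+]²/(0.0032 − [H+]) = 6.46 × 10^-4
The 5% rule fails; solving [H+]² + Ka·[H+] − Ka·C₀ = 0 exactly:
[H+] = (−Ka + √(Ka² + 4·Ka·C₀))/2 = 1.15 × 10^-3 M
pH = −log(1.15 × 10^-3) = 2.94

pH = 2.94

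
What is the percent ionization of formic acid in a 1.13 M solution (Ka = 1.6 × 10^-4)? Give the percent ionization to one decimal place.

1.2%

HCOOH ⇌ HCOO- + H+; let x = [H+] at equilibrium.
x ≈ √(Ka·C₀) = √(1.6 × 10^-4 × 1.13) = 1.34 × 10^-2 M
Fraction ionized = 1.34 × 10^-2 / 1.13 = 0.0119 → 1.2%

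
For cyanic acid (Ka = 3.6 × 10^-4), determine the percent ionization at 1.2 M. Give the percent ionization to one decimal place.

1.7%

HOCN ⇌ OCN- + H+; let x = [H+] at equilibrium.
x ≈ √(Ka·C₀) = √(3.6 × 10^-4 × 1.2) = 2.08 × 10^-2 M
Fraction ionized = 2.08 × 10^-2 / 1.2 = 0.0173 → 1.7%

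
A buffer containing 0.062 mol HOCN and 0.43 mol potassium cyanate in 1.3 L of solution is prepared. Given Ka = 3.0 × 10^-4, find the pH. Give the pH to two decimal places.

pH = 4.36

pKa = −log(3.0 × 10^-4) = 3.523
Using pH = pKa + log([base]/[acid]) with [base]/[acid] = 0.43/0.062:
pH = 3.523 + (+0.841) = 4.36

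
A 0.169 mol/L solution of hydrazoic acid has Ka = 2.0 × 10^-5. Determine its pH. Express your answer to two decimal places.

pH = 2.74

HN3 ⇌ N3- + H+
From the ICE table, Ka = [H+]²/(0.169 − [H+]) = 2.0 × 10^-5.
Assume [H+] ≪ 0.169: [H+] ≈ √(2.0 × 10^-5 × 0.169) = 1.84 × 10^-3 M
Check: 1.1% ionized — well under 5%, approximation valid.
pH = −log[H+] = −log(1.84 × 10^-3) = 2.74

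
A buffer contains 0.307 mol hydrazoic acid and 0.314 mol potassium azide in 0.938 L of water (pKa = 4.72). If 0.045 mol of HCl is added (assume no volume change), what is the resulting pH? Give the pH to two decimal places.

pH = 4.60

After neutralization: n(HN3) = 0.352 mol, n(N3-) = 0.269 mol.
pH = pKa + log([A⁻]/[HA]) = 4.72 + log(0.269/0.352) = 4.72 -0.117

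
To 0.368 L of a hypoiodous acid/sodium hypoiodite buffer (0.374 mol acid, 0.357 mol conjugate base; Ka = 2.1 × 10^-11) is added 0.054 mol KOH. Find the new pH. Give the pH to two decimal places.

pH = 10.79

After neutralization: n(HOI) = 0.32 mol, n(OI-) = 0.411 mol.
pKa = −log(2.1 × 10^-11) = 10.678
Henderson–Hasselbalch with mole ratio 0.411/0.32: pH = 10.678 + (+0.109)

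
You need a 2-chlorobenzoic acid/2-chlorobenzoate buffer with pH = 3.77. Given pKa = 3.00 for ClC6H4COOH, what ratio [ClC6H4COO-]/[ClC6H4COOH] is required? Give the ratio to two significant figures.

ratio = 5.9

pH = pKa + log(r) ⇒ log(r) = 3.77 − 3.00 = +0.77
r = [ClC6H4COO-]/[ClC6H4COOH] = 10^(+0.77) = 5.89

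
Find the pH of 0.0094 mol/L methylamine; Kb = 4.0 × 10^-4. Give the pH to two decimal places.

pH = 11.24

CH3NH2 + H2O ⇌ CH3NH3+ + OH-
From the ICE table, Kb = x²/(0.0094 − x) = 4.0 × 10^-4.
x is not negligible relative to C₀; solve x² + 0.0004·x − 3.76e-06 = 0.
x = (−Kb + √(Kb² + 4·Kb·C₀))/2 = 1.75 × 10^-3 M
pOH = 2.76, so pH = 14.00 − pOH = 11.24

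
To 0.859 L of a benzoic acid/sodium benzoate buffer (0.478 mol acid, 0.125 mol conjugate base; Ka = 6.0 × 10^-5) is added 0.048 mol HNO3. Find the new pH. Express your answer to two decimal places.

Added H+ converts C6H5COO- to C6H5COOH: C6H5COOH → 0.526 mol, C6H5COO- → 0.077 mol.
pKa = −log(6.0 × 10^-5) = 4.222
pH = pKa + log([A⁻]/[HA]) = 4.222 + log(0.077/0.526) = 4.222 -0.834

pH = 3.39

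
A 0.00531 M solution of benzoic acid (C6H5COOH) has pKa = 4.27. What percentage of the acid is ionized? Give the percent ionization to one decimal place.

C6H5COOH ⇌ C6H5COO- + H+; let x = [H+] at equilibrium.
Ka = 10^(−4.27) = 5.37 × 10^-5
Ka = x²/(C₀ − x); solving the quadratic gives x = 5.08 × 10^-4 M.
Fraction ionized = 5.08 × 10^-4 / 0.00531 = 0.0957 → 9.6%

9.6%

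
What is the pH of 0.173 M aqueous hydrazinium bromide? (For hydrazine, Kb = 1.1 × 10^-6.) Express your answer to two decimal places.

N2H5+ is the conjugate acid of the weak base N2H4.
Ka = Kw/Kb = 1.0×10^-14 / 1.1 × 10^-6 = 9.09 × 10^-9
From the ICE table, Ka = [H+]²/(0.173 − [H+]) = 9.09 × 10^-9.
Assume [H+] ≪ 0.173: [H+] ≈ √(9.09 × 10^-9 × 0.173) = 3.97 × 10^-5 M
([H+]/C₀ = 0.023% < 5%, so the approximation holds.)
pH = −log(3.97 × 10^-5) = 4.40

pH = 4.40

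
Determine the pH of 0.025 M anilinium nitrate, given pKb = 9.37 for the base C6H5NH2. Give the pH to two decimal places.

pH = 3.12

C6H5NH3+ is the conjugate acid of the weak base C6H5NH2.
Kb = 10^(−9.37) = 4.27 × 10^-10
Ka = Kw/Kb = 1.0×10^-14 / 4.27 × 10^-10 = 2.34 × 10^-5
Ka = [H+]²/(0.025 − [H+]) = 2.34 × 10^-5
Since Ka ≪ C₀, [H+] ≈ √(Ka·C₀) = 7.65 × 10^-4 M.
Check: 3.1% ionized — well under 5%, approximation valid.
pH = −log(7.65 × 10^-4) = 3.12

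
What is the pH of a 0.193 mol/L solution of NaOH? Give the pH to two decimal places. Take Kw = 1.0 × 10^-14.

pH = 13.29

NaOH is a strong base; [OH-] = 0.193 M.
pOH = -log(0.193) = 0.71
pH = 14.00 - 0.71 = 13.29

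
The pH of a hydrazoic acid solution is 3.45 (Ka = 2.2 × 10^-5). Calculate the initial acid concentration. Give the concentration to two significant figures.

[H+] = 10^(-3.45) = 3.55 × 10^-4 M = x
Ka = x²/(C₀ − x) ⇒ C₀ = x + x²/Ka
C₀ = 3.55 × 10^-4 + (3.55 × 10^-4)²/(2.2 × 10^-5) = 6.08 × 10^-3 M

C₀ = 6.1 × 10^-3 M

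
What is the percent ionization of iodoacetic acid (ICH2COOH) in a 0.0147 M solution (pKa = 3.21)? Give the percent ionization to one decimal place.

18.5%

ICH2COOH ⇌ ICH2COO- + H+; let x = [H+] at equilibrium.
Ka = 10^(−3.21) = 6.17 × 10^-4
Ka = x²/(C₀ − x); solving the quadratic gives x = 2.72 × 10^-3 M.
% ionization = x/C₀ × 100% = 2.72 × 10^-3/0.0147 × 100% = 18.5%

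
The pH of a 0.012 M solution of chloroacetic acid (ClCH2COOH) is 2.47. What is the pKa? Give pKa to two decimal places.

[H+] = 10^(-2.47) = 3.39 × 10^-3 M
At equilibrium [HA] = 0.012 − 3.39 × 10^-3 = 8.61 × 10^-3 M
Ka = [H+][A-]/[HA] = (3.39 × 10^-3)² / 8.61 × 10^-3 = 1.33 × 10^-3
pKa = -log(1.33 × 10^-3) = 2.88

pKa = 2.88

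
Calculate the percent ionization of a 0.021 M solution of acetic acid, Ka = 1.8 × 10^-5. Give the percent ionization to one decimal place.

CH3COOH ⇌ CH3COO- + H+; let x = [H+] at equilibrium.
x ≈ √(Ka·C₀) = √(1.8 × 10^-5 × 0.021) = 6.15 × 10^-4 M
Fraction ionized = 6.15 × 10^-4 / 0.021 = 0.0293 → 2.9%

2.9%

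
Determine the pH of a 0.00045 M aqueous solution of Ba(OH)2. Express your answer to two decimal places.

Ba(OH)2 is a strong base (each formula unit releases 2 OH-); [OH-] = 0.0009 M.
pOH = -log(0.0009) = 3.05
pH = 14.00 - 3.05 = 10.95

pH = 10.95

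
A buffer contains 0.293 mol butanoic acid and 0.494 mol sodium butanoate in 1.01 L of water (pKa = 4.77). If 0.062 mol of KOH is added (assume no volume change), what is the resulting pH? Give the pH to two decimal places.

pH = 5.15

OH- converts CH3(CH2)2COOH to CH3(CH2)2COO-: CH3(CH2)2COOH → 0.231 mol, CH3(CH2)2COO- → 0.556 mol.
pH = pKa + log(n_CH3(CH2)2COO-/n_CH3(CH2)2COOH) = 4.77 + log(0.556/0.231) = 4.77 + (+0.381)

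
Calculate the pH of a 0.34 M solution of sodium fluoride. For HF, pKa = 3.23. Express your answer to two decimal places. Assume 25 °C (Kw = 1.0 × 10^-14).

F- is the conjugate base of the weak acid HF.
Ka = 10^(−3.23) = 5.89 × 10^-4
Kb = Kw/Ka = 1.0×10^-14 / 5.89 × 10^-4 = 1.70 × 10^-11
Kb = x²/(0.34 − x) = 1.70 × 10^-11
Assume x ≪ 0.34: x ≈ √(1.70 × 10^-11 × 0.34) = 2.40 × 10^-6 M
Check: 0.00071% ionized — well under 5%, approximation valid.
pOH = 5.62, so pH = 14.00 − pOH = 8.38

pH = 8.38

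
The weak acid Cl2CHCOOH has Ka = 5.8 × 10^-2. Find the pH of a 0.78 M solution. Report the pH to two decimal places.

Cl2CHCOOH ⇌ Cl2CHCOO- + H+
From the ICE table, Ka = [H+]²/(0.78 − [H+]) = 5.8 × 10^-2.
The 5% rule fails; solving [H+]² + Ka·[H+] − Ka·C₀ = 0 exactly:
[H+] = (−Ka + √(Ka² + 4·Ka·C₀))/2 = 1.86 × 10^-1 M
pH = −log[H+] = −log(1.86 × 10^-1) = 0.73

pH = 0.73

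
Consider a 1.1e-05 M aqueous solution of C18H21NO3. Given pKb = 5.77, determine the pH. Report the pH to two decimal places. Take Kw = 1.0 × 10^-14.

pH = 8.55

C18H21NO3 + H2O ⇌ C18H22NO3+ + OH-
Kb = 10^(−5.77) = 1.70 × 10^-6
Let x = [OH-] at equilibrium. Kb = x²/(1.1e-05 − x).
Here C₀/Kb ≈ 6.47, so the small-x approximation fails. Use the quadratic:
x = (−Kb + √(Kb² + 4·Kb·C₀))/2 = 3.56 × 10^-6 M
pOH = −log(3.56 × 10^-6) = 5.45; pH = 14.00 − 5.45 = 8.55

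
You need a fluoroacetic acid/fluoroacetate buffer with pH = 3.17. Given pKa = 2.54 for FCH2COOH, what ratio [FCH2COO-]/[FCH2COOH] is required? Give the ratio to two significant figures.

ratio = 4.3

pH = pKa + log(r) ⇒ log(r) = 3.17 − 2.54 = +0.63
r = [FCH2COO-]/[FCH2COOH] = 10^(+0.63) = 4.27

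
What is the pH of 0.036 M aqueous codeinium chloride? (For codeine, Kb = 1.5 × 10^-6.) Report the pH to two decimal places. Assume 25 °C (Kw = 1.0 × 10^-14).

pH = 4.81

C18H22NO3+ is the conjugate acid of the weak base C18H21NO3.
Ka = Kw/Kb = 1.0×10^-14 / 1.5 × 10^-6 = 6.67 × 10^-9
Ka = x²/(0.036 − x) = 6.67 × 10^-9
Neglecting x in the denominator: x = √(6.67 × 10^-9 × 0.036) = 1.55 × 10^-5 M
Check: 0.043% ionized — well under 5%, approximation valid.
pH = −log[H+] = −log(1.55 × 10^-5) = 4.81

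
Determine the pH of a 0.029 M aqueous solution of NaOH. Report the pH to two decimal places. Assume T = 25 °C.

NaOH is a strong base; [OH-] = 0.029 M.
pOH = -log(0.029) = 1.54
pH = 14.00 - 1.54 = 12.46

pH = 12.46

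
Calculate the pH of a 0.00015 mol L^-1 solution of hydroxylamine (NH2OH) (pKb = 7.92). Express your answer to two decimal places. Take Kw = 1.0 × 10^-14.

NH2OH + H2O ⇌ NH3OH+ + OH-
Kb = 10^(−7.92) = 1.20 × 10^-8
Kb = [OH-]²/(0.00015 − [OH-]) = 1.20 × 10^-8
Assume [OH-] ≪ 0.00015: [OH-] ≈ √(1.20 × 10^-8 × 0.00015) = 1.34 × 10^-6 M
Check: 0.89% ionized — well under 5%, approximation valid.
pOH = −log(1.34 × 10^-6) = 5.87; pH = 14.00 − 5.87 = 8.13

pH = 8.13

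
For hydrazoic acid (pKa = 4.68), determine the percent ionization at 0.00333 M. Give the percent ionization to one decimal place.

7.6%

HN3 ⇌ N3- + H+; let x = [H+] at equilibrium.
Ka = 10^(−4.68) = 2.09 × 10^-5
Solve x² + 2.09e-05x − 6.96e-08 = 0 → x = 2.54 × 10^-4 M
Fraction ionized = 2.54 × 10^-4 / 0.00333 = 0.0763 → 7.6%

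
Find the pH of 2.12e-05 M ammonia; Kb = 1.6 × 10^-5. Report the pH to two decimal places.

pH = 9.08

NH3 + H2O ⇌ NH4+ + OH-
Kb = [OH-]²/(2.12e-05 − [OH-]) = 1.6 × 10^-5
Here C₀/Kb ≈ 1.33, so the small-[OH-] approximation fails. Use the quadratic:
[OH-] = (−Kb + √(Kb² + 4·Kb·C₀))/2 = 1.21 × 10^-5 M
pOH = 4.92, so pH = 14.00 − pOH = 9.08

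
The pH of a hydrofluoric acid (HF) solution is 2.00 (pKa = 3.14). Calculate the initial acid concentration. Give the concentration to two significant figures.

C₀ = 1.5 × 10^-1 M

[H+] = 10^(-2.00) = 1.00 × 10^-2 M = x
Ka = 10^(−3.14) = 7.24 × 10^-4
Ka = x²/(C₀ − x) ⇒ C₀ = x + x²/Ka
C₀ = 1.00 × 10^-2 + (1.00 × 10^-2)²/(7.24 × 10^-4) = 1.48 × 10^-1 M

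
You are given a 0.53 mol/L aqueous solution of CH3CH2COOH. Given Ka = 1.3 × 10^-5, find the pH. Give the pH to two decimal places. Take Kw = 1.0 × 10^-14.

pH = 2.58

CH3CH2COOH ⇌ CH3CH2COO- + H+
From the ICE table, Ka = [H+]²/(0.53 − [H+]) = 1.3 × 10^-5.
Since Ka ≪ C₀, [H+] ≈ √(Ka·C₀) = 2.62 × 10^-3 M.
([H+]/C₀ = 0.5% < 5%, so the approximation holds.)
pH = −log[H+] = −log(2.62 × 10^-3) = 2.58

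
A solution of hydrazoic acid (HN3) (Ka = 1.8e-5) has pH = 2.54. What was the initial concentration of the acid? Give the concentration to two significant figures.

C₀ = 4.6 × 10^-1 M

[H+] = 10^(-2.54) = 2.88 × 10^-3 M = x
Ka = x²/(C₀ − x) ⇒ C₀ = x + x²/Ka
C₀ = 2.88 × 10^-3 + (2.88 × 10^-3)²/(1.8 × 10^-5) = 4.64 × 10^-1 M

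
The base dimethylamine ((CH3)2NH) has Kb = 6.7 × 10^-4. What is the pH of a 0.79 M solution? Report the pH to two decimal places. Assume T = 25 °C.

pH = 12.36

(CH3)2NH + H2O ⇌ (CH3)2NH2+ + OH-
Let x = [OH-] at equilibrium. Kb = x²/(0.79 − x).
Assume x ≪ 0.79: x ≈ √(6.7 × 10^-4 × 0.79) = 2.30 × 10^-2 M
(x/C₀ = 2.9% < 5%, so the approximation holds.)
pOH = 1.64, so pH = 14.00 − pOH = 12.36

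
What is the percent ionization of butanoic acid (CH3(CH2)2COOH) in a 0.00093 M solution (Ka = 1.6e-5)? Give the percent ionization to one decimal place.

CH3(CH2)2COOH ⇌ CH3(CH2)2COO- + H+; let x = [H+] at equilibrium.
Solve x² + 1.6e-05x − 1.49e-08 = 0 → x = 1.14 × 10^-4 M
% ionization = x/C₀ × 100% = 1.14 × 10^-4/0.00093 × 100% = 12.3%

12.3%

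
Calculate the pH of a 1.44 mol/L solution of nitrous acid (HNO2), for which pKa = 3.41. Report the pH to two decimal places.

HNO2 ⇌ NO2- + H+
Ka = 10^(−3.41) = 3.89 × 10^-4
Ka = [H+]²/(1.44 − [H+]) = 3.89 × 10^-4
Neglecting [H+] in the denominator: [H+] = √(3.89 × 10^-4 × 1.44) = 2.37 × 10^-2 M
Check: 1.6% ionized — well under 5%, approximation valid.
pH = −log[H+] = −log(2.37 × 10^-2) = 1.63

pH = 1.63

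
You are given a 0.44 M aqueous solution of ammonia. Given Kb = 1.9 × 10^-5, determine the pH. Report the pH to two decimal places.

NH3 + H2O ⇌ NH4+ + OH-
Kb = x²/(0.44 − x) = 1.9 × 10^-5
Neglecting x in the denominator: x = √(1.9 × 10^-5 × 0.44) = 2.89 × 10^-3 M
pOH = 2.54, so pH = 14.00 − pOH = 11.46

pH = 11.46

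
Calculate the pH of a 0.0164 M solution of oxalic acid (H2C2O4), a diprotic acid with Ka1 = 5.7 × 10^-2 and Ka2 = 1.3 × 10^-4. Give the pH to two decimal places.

Since Ka1 ≫ Ka2, the first ionization dominates [H+].
Ka1 = x²/(0.0164 − x) = 5.7 × 10^-2
Solving the quadratic: x = (−Ka1 + √(Ka1² + 4·Ka1·C₀))/2 = 1.33 × 10^-2 M
pH = −log(1.33 × 10^-2) = 1.88

pH = 1.88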